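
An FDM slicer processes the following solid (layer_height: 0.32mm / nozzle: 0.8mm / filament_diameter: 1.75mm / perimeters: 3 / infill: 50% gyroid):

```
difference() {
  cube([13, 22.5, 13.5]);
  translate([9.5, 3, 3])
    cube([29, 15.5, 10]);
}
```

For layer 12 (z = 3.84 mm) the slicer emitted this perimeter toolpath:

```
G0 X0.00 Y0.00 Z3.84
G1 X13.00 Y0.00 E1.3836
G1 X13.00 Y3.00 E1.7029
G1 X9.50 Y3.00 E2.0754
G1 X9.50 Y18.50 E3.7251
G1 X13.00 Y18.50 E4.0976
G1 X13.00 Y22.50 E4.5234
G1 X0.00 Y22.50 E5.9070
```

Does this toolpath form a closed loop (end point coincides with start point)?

no

Start point (G0): (0.00, 0.00). End point (last G1): the path does not return to the start — open.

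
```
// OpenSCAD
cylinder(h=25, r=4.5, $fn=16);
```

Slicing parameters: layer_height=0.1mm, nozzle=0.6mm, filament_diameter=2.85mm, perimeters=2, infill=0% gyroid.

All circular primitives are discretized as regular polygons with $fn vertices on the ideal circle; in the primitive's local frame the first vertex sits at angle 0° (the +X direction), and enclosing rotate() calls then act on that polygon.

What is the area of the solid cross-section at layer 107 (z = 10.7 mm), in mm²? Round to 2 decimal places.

61.99 mm²

At z = 10.7 mm: the cylinder: section is a regular 16-gon, circumradius r=4.5 (area = (16/2)·4.500²·sin(360°/16) = 61.99 mm²). Overall, the cross-section is a single solid region. Net area = 61.99 mm².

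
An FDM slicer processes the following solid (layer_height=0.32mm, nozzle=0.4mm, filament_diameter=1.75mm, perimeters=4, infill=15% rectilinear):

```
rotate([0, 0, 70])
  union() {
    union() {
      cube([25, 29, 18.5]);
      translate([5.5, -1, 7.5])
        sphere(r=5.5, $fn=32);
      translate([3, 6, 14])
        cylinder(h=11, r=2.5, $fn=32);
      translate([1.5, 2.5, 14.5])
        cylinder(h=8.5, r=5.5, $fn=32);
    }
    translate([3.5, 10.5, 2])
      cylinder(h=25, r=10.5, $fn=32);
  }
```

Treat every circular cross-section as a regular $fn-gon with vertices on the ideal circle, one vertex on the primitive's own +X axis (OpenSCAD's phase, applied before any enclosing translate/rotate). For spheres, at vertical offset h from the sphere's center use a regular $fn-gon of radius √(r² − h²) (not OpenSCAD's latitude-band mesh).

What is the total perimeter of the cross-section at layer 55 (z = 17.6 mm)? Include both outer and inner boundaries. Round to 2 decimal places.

At z = 17.6 mm: the 25×29 cube contributes its full rectangle (perimeter 108.00 mm); the sphere at (5.5, -1) is absent (|z−center|=10.100 > r=5.5); the cylinder at (3, 6): section is a regular 32-gon, circumradius r=2.5 (perimeter = 2·32·2.500·sin(180°/32) = 15.68 mm); the cylinder at (1.5, 2.5): section is a regular 32-gon, circumradius r=5.5 (perimeter = 2·32·5.500·sin(180°/32) = 34.50 mm); Taking the union: the regions partially overlap (shared area 68.20 mm²), so the edge portions inside another operand are dropped and the merged outline is re-measured after clipping — boundary = 115.61 mm; the r=10.5 cylinder at (3.5, 10.5) contributes a regular 32-gon of circumradius 10.5 (perimeter = 2·32·10.500·sin(180°/32) = 65.87 mm); Combining (union): the regions partially overlap (shared area 262.64 mm²), so the edge portions inside another operand are dropped and the merged outline is re-measured after clipping — boundary = 117.62 mm; (rotated 70° about Z; rotation is an isometry so areas/perimeters/island counts are preserved). Overall, the cross-section is a single solid region. Total boundary length (outer) = 117.62 mm.

117.62 mm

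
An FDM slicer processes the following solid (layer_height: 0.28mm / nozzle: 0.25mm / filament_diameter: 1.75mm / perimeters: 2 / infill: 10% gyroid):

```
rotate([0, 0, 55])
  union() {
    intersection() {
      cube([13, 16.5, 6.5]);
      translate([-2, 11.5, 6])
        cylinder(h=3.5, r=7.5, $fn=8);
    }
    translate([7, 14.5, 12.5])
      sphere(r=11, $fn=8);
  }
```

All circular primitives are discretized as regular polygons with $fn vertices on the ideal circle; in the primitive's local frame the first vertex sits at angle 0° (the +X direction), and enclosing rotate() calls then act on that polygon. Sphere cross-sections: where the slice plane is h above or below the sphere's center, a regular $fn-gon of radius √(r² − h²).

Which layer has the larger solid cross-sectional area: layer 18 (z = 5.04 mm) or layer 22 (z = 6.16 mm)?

layer 22 (z = 6.16 mm)

Layer 18 (z = 5.04): the cube (footprint 13×16.5) is included at this height (area 214.50 mm²); the cylinder at (-2, 11.5) does not reach this height (z outside [6, 9.5]); Keeping only the common overlap: at least one operand is absent at this height, so nothing remains; the r=11 sphere at (7, 14.5) slices to a regular 8-gon of circumradius 8.084 (√(r²−h²) with h=7.46 from center) (area = (8/2)·8.084²·sin(360°/8) = 184.83 mm²); Taking the union: only the r=11 sphere at (7, 14.5) is present, so the union is just that shape — area = 184.83 mm²; (whole slice rotated 55° about Z — lengths, areas and connectivity unchanged). So its area = 184.83 mm². Layer 22 (z = 6.16): the cube is present — its section is the full 13×16.5 rectangle (area 214.50 mm²); the r=7.5 cylinder at (-2, 11.5) contributes a regular 8-gon of circumradius 7.5 (area = (8/2)·7.500²·sin(360°/8) = 159.10 mm²); Keeping only the common overlap: the r=7.5 cylinder at (-2, 11.5) partially overlaps the 13×16.5 cube; clipping to the common part keeps 47.93 mm² — area = 47.93 mm²; the sphere at (7, 14.5): section is a regular 8-gon, circumradius = √(r²−h²) = √(11²−6.34²) = 8.989 (area = (8/2)·8.989²·sin(360°/8) = 228.55 mm²); Taking the union: the regions partially overlap — summed areas 276.47 mm² minus the doubly-counted overlap 40.07 mm² gives 236.40 mm² — area = 236.40 mm²; (rotated 55° about Z; rotation is an isometry so areas/perimeters/island counts are preserved). So its area = 236.40 mm². Layer 22 is larger (236.40 vs 184.83 mm²).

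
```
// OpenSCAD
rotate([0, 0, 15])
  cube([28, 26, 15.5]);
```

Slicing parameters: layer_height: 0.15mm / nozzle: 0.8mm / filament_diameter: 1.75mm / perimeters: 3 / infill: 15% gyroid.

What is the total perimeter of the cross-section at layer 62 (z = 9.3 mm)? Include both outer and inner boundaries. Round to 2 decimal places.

At z = 9.3 mm: the cube is present — its section is the full 28×26 rectangle (perimeter 108.00 mm); (whole slice rotated 15° about Z — lengths, areas and connectivity unchanged). Overall, the cross-section is a single solid region. Total boundary length (outer) = 108.00 mm.

108.00 mm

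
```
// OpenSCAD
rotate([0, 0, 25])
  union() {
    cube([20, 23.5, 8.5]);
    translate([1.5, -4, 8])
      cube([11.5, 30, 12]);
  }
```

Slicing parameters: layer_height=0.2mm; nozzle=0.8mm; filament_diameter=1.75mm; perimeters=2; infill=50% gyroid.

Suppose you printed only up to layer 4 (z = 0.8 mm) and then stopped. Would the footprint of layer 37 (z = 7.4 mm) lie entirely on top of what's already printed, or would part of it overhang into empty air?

Compare the two slices. At z = 0.8: the cube is present — its section is the full 20×23.5 rectangle (area 470.00 mm²); the cube at (1.5, -4) does not reach this height (z outside [8, 20]); Merging all regions: only the 20×23.5 cube is present, so the union is just that shape — area = 470.00 mm²; (whole slice rotated 25° about Z — lengths, areas and connectivity unchanged). At z = 7.4: the cube is present — its section is the full 20×23.5 rectangle (area 470.00 mm²); the cube at (1.5, -4) is not intersected at this z (z outside [8, 20]); Taking the union: only the 20×23.5 cube is present, so the union is just that shape — area = 470.00 mm²; (whole slice rotated 25° about Z — lengths, areas and connectivity unchanged). Checking containment: the cross-section at z = 7.4 is a subset of the cross-section at z = 0.8.

entirely on top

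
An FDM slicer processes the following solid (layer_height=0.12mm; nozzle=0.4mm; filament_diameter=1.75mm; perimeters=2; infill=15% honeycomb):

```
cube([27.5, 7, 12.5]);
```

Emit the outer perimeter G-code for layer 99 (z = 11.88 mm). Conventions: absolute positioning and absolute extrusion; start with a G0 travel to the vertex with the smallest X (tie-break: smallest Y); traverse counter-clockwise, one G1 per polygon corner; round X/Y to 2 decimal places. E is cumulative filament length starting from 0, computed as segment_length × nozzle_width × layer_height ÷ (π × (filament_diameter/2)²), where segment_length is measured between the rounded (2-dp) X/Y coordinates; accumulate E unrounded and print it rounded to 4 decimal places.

G0 X0.00 Y0.00 Z11.88
G1 X27.50 Y0.00 E0.5488
G1 X27.50 Y7.00 E0.6885
G1 X0.00 Y7.00 E1.2373
G1 X0.00 Y0.00 E1.3770

At z = 11.88 mm: the cube is present — its section is the full 27.5×7 rectangle. The outline is a single polygon with 4 vertices. Extrusion per mm of travel: 0.4 × 0.12 / (π × 0.875²) = 0.019956. Accumulating E over each segment gives final E = 1.3770.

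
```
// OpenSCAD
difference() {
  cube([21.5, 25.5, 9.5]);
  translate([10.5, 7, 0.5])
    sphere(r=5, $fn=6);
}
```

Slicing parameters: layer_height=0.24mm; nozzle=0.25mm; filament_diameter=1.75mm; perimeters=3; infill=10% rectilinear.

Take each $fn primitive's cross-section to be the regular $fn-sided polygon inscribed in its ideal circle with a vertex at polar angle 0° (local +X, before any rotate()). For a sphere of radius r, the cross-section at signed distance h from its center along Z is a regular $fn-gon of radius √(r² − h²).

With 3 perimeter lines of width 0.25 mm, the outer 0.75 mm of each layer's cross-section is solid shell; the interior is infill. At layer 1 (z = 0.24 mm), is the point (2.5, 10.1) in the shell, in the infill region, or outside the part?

At z = 0.24 mm: the 21.5×25.5 cube contributes its full rectangle; the r=5 sphere at (10.5, 7) slices to a regular 6-gon of circumradius 4.993 (√(r²−h²) with h=0.26 from center); Subtracting the remaining from the first: starting from the 21.5×25.5 cube, the r=5 sphere at (10.5, 7) lies wholly inside it (removes its full 64.78 mm² and its 29.96 mm outline becomes a hole wall) — 1 connected region with 1 hole. Overall, the cross-section is one region with 1 hole. The nearest boundary edge runs (0.00, 0.00)→(0.00, 25.50); distance from the point to it = 2.50 mm. The point is inside the cross-section and 2.50 mm from the nearest boundary — more than the 0.75 mm shell width (3 × 0.25), so it's in the infill interior.

infill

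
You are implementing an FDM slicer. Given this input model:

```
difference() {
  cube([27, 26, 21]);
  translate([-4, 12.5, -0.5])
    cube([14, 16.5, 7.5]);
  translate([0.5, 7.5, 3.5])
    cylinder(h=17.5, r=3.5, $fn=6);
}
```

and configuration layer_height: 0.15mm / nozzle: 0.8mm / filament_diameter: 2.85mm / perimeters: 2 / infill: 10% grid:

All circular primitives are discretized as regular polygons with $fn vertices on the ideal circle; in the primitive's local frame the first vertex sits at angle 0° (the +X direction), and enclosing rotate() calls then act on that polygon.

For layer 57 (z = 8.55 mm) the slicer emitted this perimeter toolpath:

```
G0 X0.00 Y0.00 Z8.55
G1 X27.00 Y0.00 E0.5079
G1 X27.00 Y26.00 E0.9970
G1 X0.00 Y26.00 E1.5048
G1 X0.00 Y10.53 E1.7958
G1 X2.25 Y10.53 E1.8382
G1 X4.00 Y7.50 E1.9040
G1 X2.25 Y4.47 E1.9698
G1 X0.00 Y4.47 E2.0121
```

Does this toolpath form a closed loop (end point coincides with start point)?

Start point (G0): (0.00, 0.00). End point (last G1): the path does not return to the start — open.

no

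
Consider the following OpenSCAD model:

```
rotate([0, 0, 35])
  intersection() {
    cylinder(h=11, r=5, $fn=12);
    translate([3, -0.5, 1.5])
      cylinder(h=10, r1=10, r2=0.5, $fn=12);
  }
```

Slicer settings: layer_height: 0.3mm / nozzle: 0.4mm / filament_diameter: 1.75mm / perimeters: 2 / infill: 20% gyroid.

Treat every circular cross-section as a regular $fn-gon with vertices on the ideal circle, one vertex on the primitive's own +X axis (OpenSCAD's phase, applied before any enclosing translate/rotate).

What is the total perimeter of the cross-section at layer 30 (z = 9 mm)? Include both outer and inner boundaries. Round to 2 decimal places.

At z = 9 mm: the r=5 cylinder gives a regular 12-gon of circumradius 5 (constant along its height) (perimeter = 2·12·5.000·sin(180°/12) = 31.06 mm); the cone at (3, -0.5) (r1=10→r2=0.5) has section circumradius 2.875 here — a regular 12-gon (perimeter = 2·12·2.875·sin(180°/12) = 17.86 mm); After intersecting: the cone at (3, -0.5) partially overlaps the r=5 cylinder; clipping to the common part keeps 21.03 mm² — boundary = 16.73 mm; (whole slice rotated 35° about Z — lengths, areas and connectivity unchanged). Overall, the cross-section is a single solid region. Total boundary length (outer) = 16.73 mm.

16.73 mm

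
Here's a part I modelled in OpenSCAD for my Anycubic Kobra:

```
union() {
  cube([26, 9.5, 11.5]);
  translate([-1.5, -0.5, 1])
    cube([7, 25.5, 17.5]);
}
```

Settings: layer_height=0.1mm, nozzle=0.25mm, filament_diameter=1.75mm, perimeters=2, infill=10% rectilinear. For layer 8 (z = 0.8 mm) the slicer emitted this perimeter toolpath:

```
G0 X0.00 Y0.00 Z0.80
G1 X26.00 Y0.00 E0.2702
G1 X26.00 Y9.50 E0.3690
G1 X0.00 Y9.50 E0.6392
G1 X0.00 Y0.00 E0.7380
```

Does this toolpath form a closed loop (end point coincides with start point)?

yes

Start point (G0): (0.00, 0.00). End point (last G1): the path returns to the start — closed.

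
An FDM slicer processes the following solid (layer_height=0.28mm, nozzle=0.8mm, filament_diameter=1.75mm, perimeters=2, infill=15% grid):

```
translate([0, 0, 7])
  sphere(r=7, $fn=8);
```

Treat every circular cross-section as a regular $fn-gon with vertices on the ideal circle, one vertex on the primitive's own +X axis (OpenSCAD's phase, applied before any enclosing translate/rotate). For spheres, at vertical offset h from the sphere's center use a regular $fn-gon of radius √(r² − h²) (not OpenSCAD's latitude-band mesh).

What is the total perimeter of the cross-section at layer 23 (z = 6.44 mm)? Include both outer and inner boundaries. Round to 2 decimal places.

42.72 mm

At z = 6.44 mm: the sphere: section is a regular 8-gon, circumradius = √(r²−h²) = √(7²−0.56²) = 6.978 (perimeter = 2·8·6.978·sin(180°/8) = 42.72 mm). Overall, the cross-section is a single solid region. Total boundary length (outer) = 42.72 mm.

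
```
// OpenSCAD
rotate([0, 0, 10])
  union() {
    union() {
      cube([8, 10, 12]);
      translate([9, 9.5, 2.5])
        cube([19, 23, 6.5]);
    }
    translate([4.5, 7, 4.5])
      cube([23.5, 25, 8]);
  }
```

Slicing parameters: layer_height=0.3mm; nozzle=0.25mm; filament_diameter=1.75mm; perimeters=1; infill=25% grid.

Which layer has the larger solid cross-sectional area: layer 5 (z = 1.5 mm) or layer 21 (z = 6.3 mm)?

Layer 5 (z = 1.5): the cube (footprint 8×10) is included at this height (area 80.00 mm²); the cube at (9, 9.5) is not intersected at this z (z outside [2.5, 9]); Merging all regions: only the 8×10 cube is present, so the union is just that shape — area = 80.00 mm²; the cube at (4.5, 7) is absent (z outside [4.5, 12.5]); Merging all regions: only the result so far is present, so the union is just that shape — area = 80.00 mm²; (whole slice rotated 10° about Z — lengths, areas and connectivity unchanged). So its area = 80.00 mm². Layer 21 (z = 6.3): the 8×10 cube contributes its full rectangle (area 80.00 mm²); the cube at (9, 9.5) (footprint 19×23) is included at this height (area 437.00 mm²); Combining (union): the 2 present regions are separate (no shared area or edge), so areas and boundary lengths simply add and each stays a separate island — area = 517.00 mm²; the 23.5×25 cube at (4.5, 7) contributes its full rectangle (area 587.50 mm²); Combining (union): the regions partially overlap — summed areas 1104.50 mm² minus the doubly-counted overlap 438.00 mm² gives 666.50 mm² — area = 666.50 mm²; (rotated 10° about Z; rotation is an isometry so areas/perimeters/island counts are preserved). So its area = 666.50 mm². Layer 21 is larger (666.50 vs 80.00 mm²).

layer 21 (z = 6.3 mm)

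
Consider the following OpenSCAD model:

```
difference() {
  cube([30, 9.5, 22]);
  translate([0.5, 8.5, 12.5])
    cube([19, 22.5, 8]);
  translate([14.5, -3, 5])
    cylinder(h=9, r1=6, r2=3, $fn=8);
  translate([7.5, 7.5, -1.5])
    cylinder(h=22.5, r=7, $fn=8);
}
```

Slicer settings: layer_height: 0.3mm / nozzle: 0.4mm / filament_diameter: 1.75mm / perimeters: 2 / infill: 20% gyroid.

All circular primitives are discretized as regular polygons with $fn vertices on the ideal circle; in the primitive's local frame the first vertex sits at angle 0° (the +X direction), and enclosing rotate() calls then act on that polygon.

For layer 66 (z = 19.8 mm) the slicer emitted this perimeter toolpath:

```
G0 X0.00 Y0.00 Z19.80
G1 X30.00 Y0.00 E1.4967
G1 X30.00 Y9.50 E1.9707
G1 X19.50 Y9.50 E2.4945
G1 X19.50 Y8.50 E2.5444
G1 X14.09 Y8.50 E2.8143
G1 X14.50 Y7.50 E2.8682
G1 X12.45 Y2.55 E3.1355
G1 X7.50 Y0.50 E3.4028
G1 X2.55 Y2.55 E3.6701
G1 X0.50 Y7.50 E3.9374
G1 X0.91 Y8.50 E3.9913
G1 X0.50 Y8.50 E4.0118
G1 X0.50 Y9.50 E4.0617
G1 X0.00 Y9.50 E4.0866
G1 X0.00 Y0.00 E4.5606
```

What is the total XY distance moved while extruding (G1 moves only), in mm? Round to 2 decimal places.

Sum the Euclidean lengths of each G1 segment: total = 91.41 mm.

91.41 mm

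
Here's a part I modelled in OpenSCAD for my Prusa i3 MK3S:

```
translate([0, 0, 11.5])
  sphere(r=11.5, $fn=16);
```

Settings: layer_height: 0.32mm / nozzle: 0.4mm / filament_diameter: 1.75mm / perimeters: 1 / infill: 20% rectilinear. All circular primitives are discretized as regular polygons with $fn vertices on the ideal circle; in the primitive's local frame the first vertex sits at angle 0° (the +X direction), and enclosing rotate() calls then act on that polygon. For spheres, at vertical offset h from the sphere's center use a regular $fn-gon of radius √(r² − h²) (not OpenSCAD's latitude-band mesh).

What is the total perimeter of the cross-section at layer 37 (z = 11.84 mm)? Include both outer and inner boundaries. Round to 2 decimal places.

71.76 mm

At z = 11.84 mm: the r=11.5 sphere slices to a regular 16-gon of circumradius 11.495 (√(r²−h²) with h=0.34 from center) (perimeter = 2·16·11.495·sin(180°/16) = 71.76 mm). Overall, the cross-section is a single solid region. Total boundary length (outer) = 71.76 mm.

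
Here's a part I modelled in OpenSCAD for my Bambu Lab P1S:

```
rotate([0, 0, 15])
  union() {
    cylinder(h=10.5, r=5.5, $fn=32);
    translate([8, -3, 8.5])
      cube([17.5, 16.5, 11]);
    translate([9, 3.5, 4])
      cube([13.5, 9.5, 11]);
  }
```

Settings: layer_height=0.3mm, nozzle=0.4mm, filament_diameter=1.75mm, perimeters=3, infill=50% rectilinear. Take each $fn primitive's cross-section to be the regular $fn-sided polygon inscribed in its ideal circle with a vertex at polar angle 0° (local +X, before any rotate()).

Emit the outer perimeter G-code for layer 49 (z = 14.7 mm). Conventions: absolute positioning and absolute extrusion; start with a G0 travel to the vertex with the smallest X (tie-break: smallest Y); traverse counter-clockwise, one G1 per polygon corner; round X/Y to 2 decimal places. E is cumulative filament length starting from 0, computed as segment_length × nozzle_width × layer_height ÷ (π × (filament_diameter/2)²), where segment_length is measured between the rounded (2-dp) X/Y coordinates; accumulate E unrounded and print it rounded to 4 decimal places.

G0 X4.23 Y15.11 Z14.70
G1 X8.50 Y-0.83 E0.8233
G1 X25.41 Y3.70 E1.6967
G1 X21.14 Y19.64 E2.5200
G1 X4.23 Y15.11 E3.3934

At z = 14.7 mm: the cylinder is absent (z outside [0, 10.5]); the cube at (8, -3) is present — its section is the full 17.5×16.5 rectangle; the cube at (9, 3.5) is present — its section is the full 13.5×9.5 rectangle; Taking the union: the 13.5×9.5 cube at (9, 3.5) lies entirely inside the 17.5×16.5 cube at (8, -3), so the union is just the 17.5×16.5 cube at (8, -3) — 1 connected region; (rotated 15° about Z; rotation is an isometry so areas/perimeters/island counts are preserved). The outline is a single polygon with 4 vertices. Extrusion per mm of travel: 0.4 × 0.3 / (π × 0.875²) = 0.049890. Accumulating E over each segment gives final E = 3.3934.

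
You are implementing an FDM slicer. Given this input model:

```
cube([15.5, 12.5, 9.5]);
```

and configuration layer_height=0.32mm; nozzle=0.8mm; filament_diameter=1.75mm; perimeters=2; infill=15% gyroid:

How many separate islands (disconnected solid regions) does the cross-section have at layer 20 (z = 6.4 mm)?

At z = 6.4 mm: the cube is present — its section is the full 15.5×12.5 rectangle. Overall, the cross-section is a single solid region. Island count = 1.

1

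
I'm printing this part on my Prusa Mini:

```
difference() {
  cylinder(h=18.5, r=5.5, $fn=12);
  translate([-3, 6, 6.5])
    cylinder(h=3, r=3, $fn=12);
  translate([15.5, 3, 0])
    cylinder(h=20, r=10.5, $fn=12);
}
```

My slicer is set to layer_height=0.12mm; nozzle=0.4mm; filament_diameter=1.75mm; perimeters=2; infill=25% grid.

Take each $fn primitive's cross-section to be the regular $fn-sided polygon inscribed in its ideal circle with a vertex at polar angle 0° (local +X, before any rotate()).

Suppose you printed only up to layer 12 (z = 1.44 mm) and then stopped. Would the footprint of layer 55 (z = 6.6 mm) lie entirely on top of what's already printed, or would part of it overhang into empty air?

Compare the two slices. At z = 1.44: the r=5.5 cylinder contributes a regular 12-gon of circumradius 5.5 (area = (12/2)·5.500²·sin(360°/12) = 90.75 mm²); the cylinder at (-3, 6) is not intersected at this z (z outside [6.5, 9.5]); the r=10.5 cylinder at (15.5, 3) gives a regular 12-gon of circumradius 10.5 (constant along its height) (area = (12/2)·10.500²·sin(360°/12) = 330.75 mm²); Taking the first minus the rest: starting from the r=5.5 cylinder (90.75 mm²), the r=10.5 cylinder at (15.5, 3) misses the remaining region (no effect) — area = 90.75 mm². At z = 6.6: the r=5.5 cylinder gives a regular 12-gon of circumradius 5.5 (constant along its height) (area = (12/2)·5.500²·sin(360°/12) = 90.75 mm²); the r=3 cylinder at (-3, 6) contributes a regular 12-gon of circumradius 3 (area = (12/2)·3.000²·sin(360°/12) = 27.00 mm²); the cylinder at (15.5, 3): section is a regular 12-gon, circumradius r=10.5 (area = (12/2)·10.500²·sin(360°/12) = 330.75 mm²); Subtracting the remaining from the first: starting from the r=5.5 cylinder (90.75 mm²), the r=3 cylinder at (-3, 6) partially overlaps it — only the 4.96 mm² overlap (of its 27.00 mm²) is removed, clipping the outline; the r=10.5 cylinder at (15.5, 3) misses the remaining region (no effect) — area = 85.79 mm². Checking containment: the cross-section at z = 6.6 is a subset of the cross-section at z = 1.44.

entirely on top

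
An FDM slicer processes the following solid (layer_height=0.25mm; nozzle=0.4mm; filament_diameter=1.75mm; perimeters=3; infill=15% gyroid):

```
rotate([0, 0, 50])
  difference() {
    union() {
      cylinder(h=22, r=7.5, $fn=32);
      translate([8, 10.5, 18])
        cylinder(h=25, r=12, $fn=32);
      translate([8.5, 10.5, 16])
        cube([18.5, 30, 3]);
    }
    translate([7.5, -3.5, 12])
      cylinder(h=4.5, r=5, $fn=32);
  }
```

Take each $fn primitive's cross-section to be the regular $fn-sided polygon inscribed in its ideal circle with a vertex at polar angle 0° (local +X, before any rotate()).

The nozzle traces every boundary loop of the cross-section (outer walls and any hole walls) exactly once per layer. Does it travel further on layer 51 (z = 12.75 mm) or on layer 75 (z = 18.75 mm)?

layer 75 (z = 18.75 mm)

Layer 51 (z = 12.75): the cylinder: section is a regular 32-gon, circumradius r=7.5 (perimeter = 2·32·7.500·sin(180°/32) = 47.05 mm); the cylinder at (8, 10.5) is not intersected at this z (z outside [18, 43]); the cube at (8.5, 10.5) is absent (z outside [16, 19]); Combining (union): only the r=7.5 cylinder is present, so the union is just that shape — boundary = 47.05 mm; the r=5 cylinder at (7.5, -3.5) gives a regular 32-gon of circumradius 5 (constant along its height) (perimeter = 2·32·5.000·sin(180°/32) = 31.37 mm); Subtracting the remaining from the first: starting from the result so far, the r=5 cylinder at (7.5, -3.5) partially overlaps it — only the 26.11 mm² overlap (of its 78.04 mm²) is removed, clipping the outline — boundary = 48.52 mm; (whole slice rotated 50° about Z — lengths, areas and connectivity unchanged). So its perimeter = 48.52 mm. Layer 75 (z = 18.75): the cylinder: section is a regular 32-gon, circumradius r=7.5 (perimeter = 2·32·7.500·sin(180°/32) = 47.05 mm); the r=12 cylinder at (8, 10.5) contributes a regular 32-gon of circumradius 12 (perimeter = 2·32·12.000·sin(180°/32) = 75.28 mm); the 18.5×30 cube at (8.5, 10.5) contributes its full rectangle (perimeter 97.00 mm); Merging all regions: the regions partially overlap (shared area 165.28 mm²), so the edge portions inside another operand are dropped and the merged outline is re-measured after clipping — boundary = 146.61 mm; the cylinder at (7.5, -3.5) is absent (z outside [12, 16.5]); Subtracting the remaining from the first: none of the subtracted shapes is present at this height, so the result so far is unchanged — boundary = 146.61 mm; (rotated 50° about Z; rotation is an isometry so areas/perimeters/island counts are preserved). So its perimeter = 146.61 mm. Layer 75 is larger (146.61 vs 48.52 mm).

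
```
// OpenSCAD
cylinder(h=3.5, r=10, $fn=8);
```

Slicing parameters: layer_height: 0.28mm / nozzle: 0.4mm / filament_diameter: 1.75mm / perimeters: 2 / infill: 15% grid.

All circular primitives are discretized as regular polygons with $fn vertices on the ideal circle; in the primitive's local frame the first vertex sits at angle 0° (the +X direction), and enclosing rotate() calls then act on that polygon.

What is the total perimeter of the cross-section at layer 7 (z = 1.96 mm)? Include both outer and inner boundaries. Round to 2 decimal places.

61.23 mm

At z = 1.96 mm: the r=10 cylinder contributes a regular 8-gon of circumradius 10 (perimeter = 2·8·10.000·sin(180°/8) = 61.23 mm). Overall, the cross-section is a single solid region. Total boundary length (outer) = 61.23 mm.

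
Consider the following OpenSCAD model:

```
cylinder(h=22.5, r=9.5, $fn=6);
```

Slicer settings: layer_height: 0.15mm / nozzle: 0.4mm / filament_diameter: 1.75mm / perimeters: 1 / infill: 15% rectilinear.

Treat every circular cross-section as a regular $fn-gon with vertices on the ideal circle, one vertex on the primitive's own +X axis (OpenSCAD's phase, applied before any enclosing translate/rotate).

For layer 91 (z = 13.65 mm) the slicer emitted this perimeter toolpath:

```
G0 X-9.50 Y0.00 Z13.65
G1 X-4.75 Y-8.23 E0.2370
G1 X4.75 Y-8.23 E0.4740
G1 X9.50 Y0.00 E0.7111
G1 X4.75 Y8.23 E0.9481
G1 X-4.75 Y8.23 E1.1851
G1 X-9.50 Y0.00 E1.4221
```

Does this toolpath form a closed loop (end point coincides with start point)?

Start point (G0): (-9.50, 0.00). End point (last G1): the path returns to the start — closed.

yes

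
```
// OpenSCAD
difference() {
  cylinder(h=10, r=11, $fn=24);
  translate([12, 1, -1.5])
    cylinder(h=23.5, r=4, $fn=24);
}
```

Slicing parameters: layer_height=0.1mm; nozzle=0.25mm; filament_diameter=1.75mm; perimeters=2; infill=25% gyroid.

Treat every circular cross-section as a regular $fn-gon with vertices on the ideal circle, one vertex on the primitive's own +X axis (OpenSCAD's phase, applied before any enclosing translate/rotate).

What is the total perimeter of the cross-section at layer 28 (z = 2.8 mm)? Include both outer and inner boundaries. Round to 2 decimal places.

70.58 mm

At z = 2.8 mm: the r=11 cylinder gives a regular 24-gon of circumradius 11 (constant along its height) (perimeter = 2·24·11.000·sin(180°/24) = 68.92 mm); the r=4 cylinder at (12, 1) gives a regular 24-gon of circumradius 4 (constant along its height) (perimeter = 2·24·4.000·sin(180°/24) = 25.06 mm); Taking the first minus the rest: starting from the r=11 cylinder, the r=4 cylinder at (12, 1) partially overlaps it — only the 14.57 mm² overlap (of its 49.69 mm²) is removed, clipping the outline — boundary = 70.58 mm. Overall, the cross-section is a single solid region. Total boundary length (outer) = 70.58 mm.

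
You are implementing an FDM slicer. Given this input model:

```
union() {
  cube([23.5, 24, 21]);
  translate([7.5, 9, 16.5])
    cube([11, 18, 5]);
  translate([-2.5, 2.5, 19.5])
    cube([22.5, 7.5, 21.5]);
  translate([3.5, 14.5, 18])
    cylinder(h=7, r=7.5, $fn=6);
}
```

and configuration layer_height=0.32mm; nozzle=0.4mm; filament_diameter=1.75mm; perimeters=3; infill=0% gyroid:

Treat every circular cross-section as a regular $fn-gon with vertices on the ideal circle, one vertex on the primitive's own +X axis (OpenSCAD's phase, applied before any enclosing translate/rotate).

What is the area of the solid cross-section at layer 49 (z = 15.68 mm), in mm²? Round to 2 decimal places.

564.00 mm²

At z = 15.68 mm: the 23.5×24 cube contributes its full rectangle (area 564.00 mm²); the cube at (7.5, 9) is not intersected at this z (z outside [16.5, 21.5]); the cube at (-2.5, 2.5) is not intersected at this z (z outside [19.5, 41]); the cylinder at (3.5, 14.5) is absent (z outside [18, 25]); Merging all regions: only the 23.5×24 cube is present, so the union is just that shape — area = 564.00 mm². Overall, the cross-section is a single solid region. Net area = 564.00 mm².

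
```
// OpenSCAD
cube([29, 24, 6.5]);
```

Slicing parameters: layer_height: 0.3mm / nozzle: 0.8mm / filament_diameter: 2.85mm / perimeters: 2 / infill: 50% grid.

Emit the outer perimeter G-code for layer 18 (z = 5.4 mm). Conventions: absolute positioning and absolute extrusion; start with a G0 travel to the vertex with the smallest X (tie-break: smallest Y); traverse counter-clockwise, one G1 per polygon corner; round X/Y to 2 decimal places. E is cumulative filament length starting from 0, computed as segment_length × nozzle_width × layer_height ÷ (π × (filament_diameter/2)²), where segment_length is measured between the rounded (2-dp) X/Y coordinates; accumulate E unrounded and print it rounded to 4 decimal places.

G0 X0.00 Y0.00 Z5.40
G1 X29.00 Y0.00 E1.0910
G1 X29.00 Y24.00 E1.9939
G1 X0.00 Y24.00 E3.0849
G1 X0.00 Y0.00 E3.9878

At z = 5.4 mm: the cube is present — its section is the full 29×24 rectangle. The outline is a single polygon with 4 vertices. Extrusion per mm of travel: 0.8 × 0.3 / (π × 1.425²) = 0.037621. Accumulating E over each segment gives final E = 3.9878.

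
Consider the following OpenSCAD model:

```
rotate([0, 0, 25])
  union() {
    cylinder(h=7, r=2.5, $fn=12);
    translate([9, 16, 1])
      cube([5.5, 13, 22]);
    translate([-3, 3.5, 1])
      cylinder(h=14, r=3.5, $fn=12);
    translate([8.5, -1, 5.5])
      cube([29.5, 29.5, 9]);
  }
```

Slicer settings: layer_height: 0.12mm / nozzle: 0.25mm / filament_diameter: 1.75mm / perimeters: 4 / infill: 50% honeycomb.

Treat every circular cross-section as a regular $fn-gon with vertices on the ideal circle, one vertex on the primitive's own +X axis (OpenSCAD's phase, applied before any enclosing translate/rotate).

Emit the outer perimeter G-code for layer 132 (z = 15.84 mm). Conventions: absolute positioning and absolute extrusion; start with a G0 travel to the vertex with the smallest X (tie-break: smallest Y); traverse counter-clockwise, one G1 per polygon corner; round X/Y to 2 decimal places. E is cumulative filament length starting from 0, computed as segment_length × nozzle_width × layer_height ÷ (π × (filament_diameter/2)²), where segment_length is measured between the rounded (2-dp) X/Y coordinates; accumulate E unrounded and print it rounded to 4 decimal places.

G0 X-4.10 Y30.09 Z15.84
G1 X1.39 Y18.30 E0.1622
G1 X6.38 Y20.63 E0.2309
G1 X0.89 Y32.41 E0.3930
G1 X-4.10 Y30.09 E0.4616

At z = 15.84 mm: the cylinder is not intersected at this z (z outside [0, 7]); the cube at (9, 16) (footprint 5.5×13) is included at this height; the cylinder at (-3, 3.5) does not reach this height (z outside [1, 15]); the cube at (8.5, -1) is not intersected at this z (z outside [5.5, 14.5]); Merging all regions: only the 5.5×13 cube at (9, 16) is present, so the union is just that shape — 1 connected region; (rotated 25° about Z; rotation is an isometry so areas/perimeters/island counts are preserved). The outline is a single polygon with 4 vertices. Extrusion per mm of travel: 0.25 × 0.12 / (π × 0.875²) = 0.012473. Accumulating E over each segment gives final E = 0.4616.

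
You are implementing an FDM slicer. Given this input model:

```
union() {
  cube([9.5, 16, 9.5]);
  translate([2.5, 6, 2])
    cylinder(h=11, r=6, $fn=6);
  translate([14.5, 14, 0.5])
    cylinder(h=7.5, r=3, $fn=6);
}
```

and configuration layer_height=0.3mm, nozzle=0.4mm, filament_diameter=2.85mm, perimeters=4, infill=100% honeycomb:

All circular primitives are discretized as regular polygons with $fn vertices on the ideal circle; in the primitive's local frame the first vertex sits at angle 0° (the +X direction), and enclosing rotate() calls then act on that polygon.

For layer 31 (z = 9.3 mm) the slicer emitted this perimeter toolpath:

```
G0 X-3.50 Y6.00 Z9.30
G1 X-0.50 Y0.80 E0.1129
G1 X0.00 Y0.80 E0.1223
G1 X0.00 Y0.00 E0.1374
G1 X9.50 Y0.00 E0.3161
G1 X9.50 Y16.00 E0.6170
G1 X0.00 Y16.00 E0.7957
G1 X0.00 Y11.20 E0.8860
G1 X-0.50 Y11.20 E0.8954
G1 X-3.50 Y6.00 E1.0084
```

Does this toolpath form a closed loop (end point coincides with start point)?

yes

Start point (G0): (-3.50, 6.00). End point (last G1): the path returns to the start — closed.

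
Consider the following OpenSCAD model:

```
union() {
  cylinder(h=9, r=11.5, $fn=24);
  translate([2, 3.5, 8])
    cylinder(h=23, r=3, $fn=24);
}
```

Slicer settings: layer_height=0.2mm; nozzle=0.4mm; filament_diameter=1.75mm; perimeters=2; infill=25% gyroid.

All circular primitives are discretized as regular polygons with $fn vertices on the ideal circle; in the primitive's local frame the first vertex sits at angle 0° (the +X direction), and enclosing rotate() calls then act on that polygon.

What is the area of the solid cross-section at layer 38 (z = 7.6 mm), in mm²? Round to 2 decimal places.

At z = 7.6 mm: the r=11.5 cylinder gives a regular 24-gon of circumradius 11.5 (constant along its height) (area = (24/2)·11.500²·sin(360°/24) = 410.75 mm²); the cylinder at (2, 3.5) is absent (z outside [8, 31]); Merging all regions: only the r=11.5 cylinder is present, so the union is just that shape — area = 410.75 mm². Overall, the cross-section is a single solid region. Net area = 410.75 mm².

410.75 mm²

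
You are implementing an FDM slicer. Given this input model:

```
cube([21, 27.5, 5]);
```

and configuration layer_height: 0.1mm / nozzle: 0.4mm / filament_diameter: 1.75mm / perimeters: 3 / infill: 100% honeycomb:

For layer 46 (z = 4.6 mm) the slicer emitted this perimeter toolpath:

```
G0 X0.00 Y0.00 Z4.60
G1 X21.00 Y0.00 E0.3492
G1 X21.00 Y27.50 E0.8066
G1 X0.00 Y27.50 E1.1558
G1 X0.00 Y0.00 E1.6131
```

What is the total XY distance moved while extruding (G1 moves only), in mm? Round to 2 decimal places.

97.00 mm

Sum the Euclidean lengths of each G1 segment: total = 97.00 mm.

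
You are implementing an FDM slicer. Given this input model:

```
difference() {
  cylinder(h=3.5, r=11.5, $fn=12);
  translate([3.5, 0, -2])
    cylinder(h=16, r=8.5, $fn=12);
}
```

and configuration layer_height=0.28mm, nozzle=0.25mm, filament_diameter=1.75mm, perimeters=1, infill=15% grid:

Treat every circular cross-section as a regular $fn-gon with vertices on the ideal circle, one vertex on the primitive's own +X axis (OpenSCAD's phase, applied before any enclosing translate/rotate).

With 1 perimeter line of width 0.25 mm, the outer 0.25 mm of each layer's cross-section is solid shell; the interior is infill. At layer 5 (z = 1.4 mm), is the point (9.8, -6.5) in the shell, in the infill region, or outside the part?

At z = 1.4 mm: the r=11.5 cylinder gives a regular 12-gon of circumradius 11.5 (constant along its height); the r=8.5 cylinder at (3.5, 0) gives a regular 12-gon of circumradius 8.5 (constant along its height); Taking the first minus the rest: starting from the r=11.5 cylinder, the r=8.5 cylinder at (3.5, 0) partially overlaps it — only the 212.16 mm² overlap (of its 216.75 mm²) is removed, clipping the outline — 1 connected region. Overall, the cross-section is a single solid region. The nearest boundary edge runs (9.96, -5.75)→(5.75, -9.96); distance from the point to it = 0.42 mm. The point is not inside any of the regions above, so it lies outside the cross-section (0.42 mm from the nearest boundary).

outside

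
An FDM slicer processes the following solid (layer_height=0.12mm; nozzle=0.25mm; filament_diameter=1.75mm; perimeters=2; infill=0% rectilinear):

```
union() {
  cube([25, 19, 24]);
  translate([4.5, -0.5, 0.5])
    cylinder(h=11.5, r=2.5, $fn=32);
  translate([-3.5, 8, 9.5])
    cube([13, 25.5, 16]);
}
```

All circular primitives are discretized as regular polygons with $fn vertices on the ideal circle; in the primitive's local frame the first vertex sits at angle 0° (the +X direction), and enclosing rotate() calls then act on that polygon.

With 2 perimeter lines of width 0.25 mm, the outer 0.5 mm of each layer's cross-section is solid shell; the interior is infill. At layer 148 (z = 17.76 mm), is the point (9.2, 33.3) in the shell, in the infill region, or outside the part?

shell

At z = 17.76 mm: the cube is present — its section is the full 25×19 rectangle; the cylinder at (4.5, -0.5) is absent (z outside [0.5, 12]); the cube at (-3.5, 8) (footprint 13×25.5) is included at this height; Taking the union: the regions partially overlap (shared area 104.50 mm²), so overlapping operands fuse into one piece — 1 connected region. Overall, the cross-section is a single solid region. The nearest boundary edge runs (-3.50, 33.50)→(9.50, 33.50); distance from the point to it = 0.20 mm. The point is inside the cross-section, 0.20 mm from the nearest boundary — within the 0.5 mm shell band (2 × 0.25).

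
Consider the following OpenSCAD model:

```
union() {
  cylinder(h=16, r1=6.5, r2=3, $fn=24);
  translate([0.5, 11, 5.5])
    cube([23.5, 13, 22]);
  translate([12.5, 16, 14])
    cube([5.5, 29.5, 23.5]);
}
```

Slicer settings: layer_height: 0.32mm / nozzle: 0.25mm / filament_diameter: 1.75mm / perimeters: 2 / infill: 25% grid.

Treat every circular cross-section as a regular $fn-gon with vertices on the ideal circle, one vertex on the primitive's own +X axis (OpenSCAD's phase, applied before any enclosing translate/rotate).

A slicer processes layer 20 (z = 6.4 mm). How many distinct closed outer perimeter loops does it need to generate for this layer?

At z = 6.4 mm: the cone: at t=0.400 of its height the radius interpolates to r₁+(r₂−r₁)t = 5.100, giving a regular 24-gon of that circumradius; the cube at (0.5, 11) is present — its section is the full 23.5×13 rectangle; the cube at (12.5, 16) is not intersected at this z (z outside [14, 37.5]); Combining (union): the 2 present regions are separate (no shared area or edge), so areas and boundary lengths simply add and each stays a separate island — 2 connected regions. The result has 2 disconnected regions.

2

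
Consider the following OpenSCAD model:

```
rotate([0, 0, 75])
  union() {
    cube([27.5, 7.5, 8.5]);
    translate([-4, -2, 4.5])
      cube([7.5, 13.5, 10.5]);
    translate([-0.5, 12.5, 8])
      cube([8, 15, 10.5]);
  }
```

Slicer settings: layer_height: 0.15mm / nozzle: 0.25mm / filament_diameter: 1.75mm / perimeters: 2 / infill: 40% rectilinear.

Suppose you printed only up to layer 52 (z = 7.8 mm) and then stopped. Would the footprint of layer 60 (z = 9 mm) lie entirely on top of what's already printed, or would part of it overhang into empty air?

Compare the two slices. At z = 7.8: the cube (footprint 27.5×7.5) is included at this height (area 206.25 mm²); the cube at (-4, -2) is present — its section is the full 7.5×13.5 rectangle (area 101.25 mm²); the cube at (-0.5, 12.5) does not reach this height (z outside [8, 18.5]); Merging all regions: the regions partially overlap — summed areas 307.50 mm² minus the doubly-counted overlap 26.25 mm² gives 281.25 mm² — area = 281.25 mm²; (whole slice rotated 75° about Z — lengths, areas and connectivity unchanged). At z = 9: the cube is absent (z outside [0, 8.5]); the 7.5×13.5 cube at (-4, -2) contributes its full rectangle (area 101.25 mm²); the cube at (-0.5, 12.5) is present — its section is the full 8×15 rectangle (area 120.00 mm²); Taking the union: the 2 present regions are separate (no shared area or edge), so areas and boundary lengths simply add and each stays a separate island — area = 221.25 mm²; (rotated 75° about Z; rotation is an isometry so areas/perimeters/island counts are preserved). Checking containment: at z = 9 the cross-section extends beyond the z = 7.8 cross-section by about 120.00 mm².

part overhangs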